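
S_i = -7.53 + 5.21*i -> [-7.53, -2.32, 2.89, 8.1, 13.31]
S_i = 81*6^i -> [81, 486, 2916, 17496, 104976]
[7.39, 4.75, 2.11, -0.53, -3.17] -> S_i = 7.39 + -2.64*i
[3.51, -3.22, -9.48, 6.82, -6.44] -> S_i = Random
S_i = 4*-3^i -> [4, -12, 36, -108, 324]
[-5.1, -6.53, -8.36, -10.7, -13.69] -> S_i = -5.10*1.28^i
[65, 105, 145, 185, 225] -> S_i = 65 + 40*i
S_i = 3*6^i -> [3, 18, 108, 648, 3888]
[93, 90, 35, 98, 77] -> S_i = Random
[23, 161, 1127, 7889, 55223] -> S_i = 23*7^i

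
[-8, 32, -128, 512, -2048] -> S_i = -8*-4^i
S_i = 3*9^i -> [3, 27, 243, 2187, 19683]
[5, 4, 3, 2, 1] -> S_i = 5 + -1*i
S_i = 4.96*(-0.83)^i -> [4.96, -4.12, 3.42, -2.84, 2.35]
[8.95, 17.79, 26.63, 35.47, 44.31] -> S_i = 8.95 + 8.84*i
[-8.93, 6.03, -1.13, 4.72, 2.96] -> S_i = Random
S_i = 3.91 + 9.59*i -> [3.91, 13.5, 23.09, 32.68, 42.27]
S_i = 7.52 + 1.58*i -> [7.52, 9.1, 10.68, 12.26, 13.84]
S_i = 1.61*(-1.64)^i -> [1.61, -2.64, 4.33, -7.1, 11.65]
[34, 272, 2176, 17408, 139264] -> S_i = 34*8^i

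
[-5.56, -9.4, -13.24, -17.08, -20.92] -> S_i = -5.56 + -3.84*i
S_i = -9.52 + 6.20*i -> [-9.52, -3.32, 2.88, 9.08, 15.28]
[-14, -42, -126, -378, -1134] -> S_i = -14*3^i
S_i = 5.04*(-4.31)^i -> [5.04, -21.72, 93.62, -403.52, 1739.16]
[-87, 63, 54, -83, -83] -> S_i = Random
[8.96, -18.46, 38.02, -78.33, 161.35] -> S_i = 8.96*(-2.06)^i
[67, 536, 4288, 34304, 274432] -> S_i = 67*8^i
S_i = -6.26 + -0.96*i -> [-6.26, -7.22, -8.18, -9.14, -10.1]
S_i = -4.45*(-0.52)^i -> [-4.45, 2.31, -1.2, 0.63, -0.33]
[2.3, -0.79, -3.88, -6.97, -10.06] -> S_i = 2.30 + -3.09*i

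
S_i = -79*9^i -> [-79, -711, -6399, -57591, -518319]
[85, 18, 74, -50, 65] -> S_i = Random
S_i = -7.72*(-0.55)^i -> [-7.72, 4.25, -2.34, 1.28, -0.71]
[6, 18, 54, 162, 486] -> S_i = 6*3^i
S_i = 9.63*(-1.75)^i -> [9.63, -16.85, 29.49, -51.61, 90.32]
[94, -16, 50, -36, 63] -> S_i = Random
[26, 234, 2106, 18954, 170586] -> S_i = 26*9^i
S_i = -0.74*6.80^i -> [-0.74, -5.03, -34.22, -232.68, -1582.22]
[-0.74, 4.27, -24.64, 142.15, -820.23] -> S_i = -0.74*(-5.77)^i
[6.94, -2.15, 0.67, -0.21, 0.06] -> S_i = 6.94*(-0.31)^i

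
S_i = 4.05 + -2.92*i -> [4.05, 1.13, -1.79, -4.71, -7.63]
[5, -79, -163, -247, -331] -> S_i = 5 + -84*i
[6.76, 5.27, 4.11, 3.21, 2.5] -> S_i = 6.76*0.78^i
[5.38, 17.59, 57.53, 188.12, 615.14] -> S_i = 5.38*3.27^i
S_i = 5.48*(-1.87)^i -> [5.48, -10.25, 19.16, -35.83, 67.01]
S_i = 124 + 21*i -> [124, 145, 166, 187, 208]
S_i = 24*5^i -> [24, 120, 600, 3000, 15000]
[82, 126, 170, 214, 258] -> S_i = 82 + 44*i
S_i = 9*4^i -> [9, 36, 144, 576, 2304]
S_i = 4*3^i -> [4, 12, 36, 108, 324]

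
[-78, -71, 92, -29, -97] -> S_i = Random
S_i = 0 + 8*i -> [0, 8, 16, 24, 32]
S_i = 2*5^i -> [2, 10, 50, 250, 1250]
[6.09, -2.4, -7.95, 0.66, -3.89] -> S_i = Random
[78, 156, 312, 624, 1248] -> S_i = 78*2^i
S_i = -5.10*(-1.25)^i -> [-5.1, 6.38, -7.97, 9.96, -12.45]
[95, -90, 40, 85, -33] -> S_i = Random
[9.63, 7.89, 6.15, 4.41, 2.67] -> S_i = 9.63 + -1.74*i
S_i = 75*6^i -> [75, 450, 2700, 16200, 97200]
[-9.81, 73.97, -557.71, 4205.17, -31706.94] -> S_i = -9.81*(-7.54)^i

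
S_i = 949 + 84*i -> [949, 1033, 1117, 1201, 1285]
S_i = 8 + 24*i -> [8, 32, 56, 80, 104]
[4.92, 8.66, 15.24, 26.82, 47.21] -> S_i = 4.92*1.76^i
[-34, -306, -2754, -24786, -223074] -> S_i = -34*9^i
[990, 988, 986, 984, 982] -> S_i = 990 + -2*i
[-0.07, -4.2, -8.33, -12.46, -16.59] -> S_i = -0.07 + -4.13*i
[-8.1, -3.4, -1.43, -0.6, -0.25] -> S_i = -8.10*0.42^i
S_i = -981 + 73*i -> [-981, -908, -835, -762, -689]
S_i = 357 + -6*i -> [357, 351, 345, 339, 333]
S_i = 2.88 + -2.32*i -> [2.88, 0.56, -1.76, -4.08, -6.4]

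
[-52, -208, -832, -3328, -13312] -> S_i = -52*4^i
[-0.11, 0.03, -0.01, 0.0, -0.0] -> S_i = -0.11*(-0.29)^i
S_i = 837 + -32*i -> [837, 805, 773, 741, 709]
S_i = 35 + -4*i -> [35, 31, 27, 23, 19]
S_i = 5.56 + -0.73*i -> [5.56, 4.83, 4.1, 3.37, 2.64]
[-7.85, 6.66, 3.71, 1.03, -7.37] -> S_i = Random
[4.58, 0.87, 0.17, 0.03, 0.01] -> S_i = 4.58*0.19^i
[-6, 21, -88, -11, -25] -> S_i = Random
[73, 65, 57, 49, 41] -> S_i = 73 + -8*i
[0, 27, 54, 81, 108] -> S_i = 0 + 27*i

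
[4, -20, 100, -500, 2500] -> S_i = 4*-5^i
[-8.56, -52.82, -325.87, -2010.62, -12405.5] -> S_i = -8.56*6.17^i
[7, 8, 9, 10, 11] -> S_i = 7 + 1*i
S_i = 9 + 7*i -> [9, 16, 23, 30, 37]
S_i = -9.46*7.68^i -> [-9.46, -72.65, -557.97, -4285.24, -32910.62]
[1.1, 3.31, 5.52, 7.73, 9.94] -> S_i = 1.10 + 2.21*i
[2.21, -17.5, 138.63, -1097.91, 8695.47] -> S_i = 2.21*(-7.92)^i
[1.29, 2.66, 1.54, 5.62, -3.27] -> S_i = Random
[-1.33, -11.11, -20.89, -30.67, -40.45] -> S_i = -1.33 + -9.78*i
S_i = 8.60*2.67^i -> [8.6, 22.96, 61.31, 163.69, 437.06]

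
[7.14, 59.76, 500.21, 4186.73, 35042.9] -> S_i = 7.14*8.37^i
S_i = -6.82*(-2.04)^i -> [-6.82, 13.91, -28.38, 57.9, -118.11]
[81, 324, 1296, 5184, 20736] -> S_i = 81*4^i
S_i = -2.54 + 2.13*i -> [-2.54, -0.41, 1.72, 3.85, 5.98]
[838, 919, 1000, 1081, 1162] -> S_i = 838 + 81*i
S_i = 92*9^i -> [92, 828, 7452, 67068, 603612]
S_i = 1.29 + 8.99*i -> [1.29, 10.28, 19.27, 28.26, 37.25]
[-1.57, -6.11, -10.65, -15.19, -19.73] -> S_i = -1.57 + -4.54*i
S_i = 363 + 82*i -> [363, 445, 527, 609, 691]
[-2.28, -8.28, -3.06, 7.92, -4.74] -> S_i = Random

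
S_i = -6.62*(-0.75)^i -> [-6.62, 4.96, -3.72, 2.79, -2.09]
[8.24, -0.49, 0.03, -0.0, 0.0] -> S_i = 8.24*(-0.06)^i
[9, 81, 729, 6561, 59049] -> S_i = 9*9^i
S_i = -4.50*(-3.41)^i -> [-4.5, 15.34, -52.33, 178.43, -608.46]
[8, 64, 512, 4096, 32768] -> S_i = 8*8^i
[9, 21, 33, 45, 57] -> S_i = 9 + 12*i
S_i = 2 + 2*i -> [2, 4, 6, 8, 10]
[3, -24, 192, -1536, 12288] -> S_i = 3*-8^i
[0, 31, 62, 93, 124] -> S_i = 0 + 31*i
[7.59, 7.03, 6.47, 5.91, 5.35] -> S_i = 7.59 + -0.56*i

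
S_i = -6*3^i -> [-6, -18, -54, -162, -486]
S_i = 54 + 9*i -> [54, 63, 72, 81, 90]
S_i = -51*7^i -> [-51, -357, -2499, -17493, -122451]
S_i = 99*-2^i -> [99, -198, 396, -792, 1584]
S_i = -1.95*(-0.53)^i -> [-1.95, 1.03, -0.55, 0.29, -0.15]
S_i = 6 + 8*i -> [6, 14, 22, 30, 38]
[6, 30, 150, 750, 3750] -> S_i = 6*5^i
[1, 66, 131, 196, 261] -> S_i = 1 + 65*i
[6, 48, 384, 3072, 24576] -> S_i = 6*8^i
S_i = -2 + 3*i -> [-2, 1, 4, 7, 10]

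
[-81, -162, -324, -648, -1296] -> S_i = -81*2^i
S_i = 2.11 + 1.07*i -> [2.11, 3.18, 4.25, 5.32, 6.39]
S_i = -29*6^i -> [-29, -174, -1044, -6264, -37584]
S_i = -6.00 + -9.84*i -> [-6.0, -15.84, -25.68, -35.52, -45.36]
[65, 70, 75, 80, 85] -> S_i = 65 + 5*i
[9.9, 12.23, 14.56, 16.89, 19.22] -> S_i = 9.90 + 2.33*i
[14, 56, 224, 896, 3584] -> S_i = 14*4^i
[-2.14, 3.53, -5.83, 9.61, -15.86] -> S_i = -2.14*(-1.65)^i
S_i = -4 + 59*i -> [-4, 55, 114, 173, 232]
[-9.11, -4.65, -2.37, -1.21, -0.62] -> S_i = -9.11*0.51^i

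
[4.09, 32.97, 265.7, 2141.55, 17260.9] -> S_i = 4.09*8.06^i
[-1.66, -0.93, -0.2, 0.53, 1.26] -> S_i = -1.66 + 0.73*i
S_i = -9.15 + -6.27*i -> [-9.15, -15.42, -21.69, -27.96, -34.23]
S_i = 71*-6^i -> [71, -426, 2556, -15336, 92016]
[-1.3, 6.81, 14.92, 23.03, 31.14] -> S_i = -1.30 + 8.11*i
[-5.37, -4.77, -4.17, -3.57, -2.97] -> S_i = -5.37 + 0.60*i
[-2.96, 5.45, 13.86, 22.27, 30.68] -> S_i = -2.96 + 8.41*i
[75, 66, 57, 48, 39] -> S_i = 75 + -9*i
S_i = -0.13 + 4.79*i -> [-0.13, 4.66, 9.45, 14.24, 19.03]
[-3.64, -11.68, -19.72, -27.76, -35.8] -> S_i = -3.64 + -8.04*i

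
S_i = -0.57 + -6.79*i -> [-0.57, -7.36, -14.15, -20.94, -27.73]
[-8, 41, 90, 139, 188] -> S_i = -8 + 49*i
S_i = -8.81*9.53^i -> [-8.81, -83.96, -800.13, -7625.26, -72668.72]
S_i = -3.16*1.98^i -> [-3.16, -6.26, -12.39, -24.53, -48.57]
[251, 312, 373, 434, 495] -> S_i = 251 + 61*i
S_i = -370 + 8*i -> [-370, -362, -354, -346, -338]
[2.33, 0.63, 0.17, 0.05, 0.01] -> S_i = 2.33*0.27^i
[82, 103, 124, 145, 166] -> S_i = 82 + 21*i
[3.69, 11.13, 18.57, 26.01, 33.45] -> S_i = 3.69 + 7.44*i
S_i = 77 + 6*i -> [77, 83, 89, 95, 101]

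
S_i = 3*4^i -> [3, 12, 48, 192, 768]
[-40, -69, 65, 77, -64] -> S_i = Random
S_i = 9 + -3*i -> [9, 6, 3, 0, -3]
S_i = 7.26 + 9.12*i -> [7.26, 16.38, 25.5, 34.62, 43.74]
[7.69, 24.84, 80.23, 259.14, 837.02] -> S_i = 7.69*3.23^i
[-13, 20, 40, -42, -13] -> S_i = Random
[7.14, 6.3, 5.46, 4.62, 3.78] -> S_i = 7.14 + -0.84*i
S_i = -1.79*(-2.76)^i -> [-1.79, 4.94, -13.64, 37.63, -103.87]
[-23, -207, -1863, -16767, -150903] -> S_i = -23*9^i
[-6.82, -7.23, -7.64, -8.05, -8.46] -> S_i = -6.82 + -0.41*i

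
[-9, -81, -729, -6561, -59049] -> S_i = -9*9^i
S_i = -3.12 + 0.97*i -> [-3.12, -2.15, -1.18, -0.21, 0.76]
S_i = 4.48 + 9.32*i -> [4.48, 13.8, 23.12, 32.44, 41.76]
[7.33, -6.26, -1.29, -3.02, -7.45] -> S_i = Random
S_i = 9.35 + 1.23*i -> [9.35, 10.58, 11.81, 13.04, 14.27]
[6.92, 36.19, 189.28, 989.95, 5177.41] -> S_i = 6.92*5.23^i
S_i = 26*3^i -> [26, 78, 234, 702, 2106]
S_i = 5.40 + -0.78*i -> [5.4, 4.62, 3.84, 3.06, 2.28]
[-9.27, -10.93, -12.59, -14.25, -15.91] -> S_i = -9.27 + -1.66*i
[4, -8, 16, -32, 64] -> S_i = 4*-2^i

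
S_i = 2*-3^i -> [2, -6, 18, -54, 162]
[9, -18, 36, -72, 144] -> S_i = 9*-2^i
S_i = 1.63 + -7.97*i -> [1.63, -6.34, -14.31, -22.28, -30.25]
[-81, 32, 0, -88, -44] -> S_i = Random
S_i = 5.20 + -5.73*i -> [5.2, -0.53, -6.26, -11.99, -17.72]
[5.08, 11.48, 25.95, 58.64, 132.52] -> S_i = 5.08*2.26^i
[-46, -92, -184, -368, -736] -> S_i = -46*2^i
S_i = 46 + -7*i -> [46, 39, 32, 25, 18]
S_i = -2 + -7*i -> [-2, -9, -16, -23, -30]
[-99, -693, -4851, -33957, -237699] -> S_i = -99*7^i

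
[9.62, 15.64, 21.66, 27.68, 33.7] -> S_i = 9.62 + 6.02*i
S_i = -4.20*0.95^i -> [-4.2, -3.99, -3.79, -3.6, -3.42]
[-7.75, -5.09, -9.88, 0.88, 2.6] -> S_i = Random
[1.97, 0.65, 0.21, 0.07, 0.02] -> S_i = 1.97*0.33^i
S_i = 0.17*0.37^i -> [0.17, 0.06, 0.02, 0.01, 0.0]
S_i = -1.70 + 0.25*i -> [-1.7, -1.45, -1.2, -0.95, -0.7]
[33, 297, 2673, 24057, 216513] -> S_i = 33*9^i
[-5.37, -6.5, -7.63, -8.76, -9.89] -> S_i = -5.37 + -1.13*i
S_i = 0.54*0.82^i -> [0.54, 0.44, 0.36, 0.3, 0.24]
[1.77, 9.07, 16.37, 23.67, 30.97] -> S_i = 1.77 + 7.30*i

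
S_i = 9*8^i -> [9, 72, 576, 4608, 36864]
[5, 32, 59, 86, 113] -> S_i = 5 + 27*i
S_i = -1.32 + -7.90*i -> [-1.32, -9.22, -17.12, -25.02, -32.92]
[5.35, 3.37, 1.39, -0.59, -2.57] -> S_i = 5.35 + -1.98*i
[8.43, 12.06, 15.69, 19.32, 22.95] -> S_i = 8.43 + 3.63*i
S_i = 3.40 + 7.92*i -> [3.4, 11.32, 19.24, 27.16, 35.08]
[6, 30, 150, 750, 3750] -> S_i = 6*5^i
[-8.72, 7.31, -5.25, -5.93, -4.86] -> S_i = Random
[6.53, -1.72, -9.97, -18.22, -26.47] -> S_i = 6.53 + -8.25*i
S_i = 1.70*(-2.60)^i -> [1.7, -4.42, 11.49, -29.88, 77.69]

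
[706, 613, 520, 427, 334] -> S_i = 706 + -93*i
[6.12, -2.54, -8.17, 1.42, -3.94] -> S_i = Random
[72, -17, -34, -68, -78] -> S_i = Random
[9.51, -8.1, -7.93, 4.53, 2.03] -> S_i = Random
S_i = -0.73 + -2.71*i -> [-0.73, -3.44, -6.15, -8.86, -11.57]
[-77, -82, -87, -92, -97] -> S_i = -77 + -5*i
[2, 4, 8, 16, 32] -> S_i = 2*2^i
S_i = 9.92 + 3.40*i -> [9.92, 13.32, 16.72, 20.12, 23.52]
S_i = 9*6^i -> [9, 54, 324, 1944, 11664]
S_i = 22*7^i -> [22, 154, 1078, 7546, 52822]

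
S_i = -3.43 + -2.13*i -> [-3.43, -5.56, -7.69, -9.82, -11.95]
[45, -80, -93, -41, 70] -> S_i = Random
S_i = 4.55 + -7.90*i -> [4.55, -3.35, -11.25, -19.15, -27.05]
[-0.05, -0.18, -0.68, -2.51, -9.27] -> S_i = -0.05*3.69^i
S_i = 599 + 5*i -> [599, 604, 609, 614, 619]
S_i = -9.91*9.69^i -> [-9.91, -96.03, -930.51, -9016.65, -87371.29]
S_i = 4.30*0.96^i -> [4.3, 4.13, 3.96, 3.8, 3.65]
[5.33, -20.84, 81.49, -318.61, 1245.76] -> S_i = 5.33*(-3.91)^i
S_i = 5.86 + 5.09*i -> [5.86, 10.95, 16.04, 21.13, 26.22]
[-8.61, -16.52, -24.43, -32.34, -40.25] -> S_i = -8.61 + -7.91*i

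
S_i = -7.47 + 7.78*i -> [-7.47, 0.31, 8.09, 15.87, 23.65]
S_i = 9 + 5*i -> [9, 14, 19, 24, 29]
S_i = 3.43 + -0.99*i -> [3.43, 2.44, 1.45, 0.46, -0.53]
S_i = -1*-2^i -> [-1, 2, -4, 8, -16]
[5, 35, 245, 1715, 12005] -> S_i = 5*7^i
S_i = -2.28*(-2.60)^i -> [-2.28, 5.93, -15.41, 40.07, -104.19]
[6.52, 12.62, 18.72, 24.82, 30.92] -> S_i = 6.52 + 6.10*i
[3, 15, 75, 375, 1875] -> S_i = 3*5^i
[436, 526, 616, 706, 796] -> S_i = 436 + 90*i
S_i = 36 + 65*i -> [36, 101, 166, 231, 296]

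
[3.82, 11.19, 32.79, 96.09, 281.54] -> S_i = 3.82*2.93^i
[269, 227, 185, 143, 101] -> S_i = 269 + -42*i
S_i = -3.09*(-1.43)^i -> [-3.09, 4.42, -6.32, 9.04, -12.92]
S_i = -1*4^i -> [-1, -4, -16, -64, -256]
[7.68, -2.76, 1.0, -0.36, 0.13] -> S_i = 7.68*(-0.36)^i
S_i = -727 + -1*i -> [-727, -728, -729, -730, -731]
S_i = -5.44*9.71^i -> [-5.44, -52.82, -512.91, -4980.31, -48358.83]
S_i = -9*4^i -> [-9, -36, -144, -576, -2304]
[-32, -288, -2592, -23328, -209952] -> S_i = -32*9^i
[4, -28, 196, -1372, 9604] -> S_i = 4*-7^i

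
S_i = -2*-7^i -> [-2, 14, -98, 686, -4802]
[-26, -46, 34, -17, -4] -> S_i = Random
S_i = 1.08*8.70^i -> [1.08, 9.4, 81.75, 711.18, 6187.29]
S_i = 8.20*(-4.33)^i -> [8.2, -35.51, 153.74, -665.7, 2882.47]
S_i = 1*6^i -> [1, 6, 36, 216, 1296]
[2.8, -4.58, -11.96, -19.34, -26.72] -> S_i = 2.80 + -7.38*i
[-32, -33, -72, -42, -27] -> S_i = Random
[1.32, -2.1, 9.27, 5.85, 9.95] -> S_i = Random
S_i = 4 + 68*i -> [4, 72, 140, 208, 276]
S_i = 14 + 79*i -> [14, 93, 172, 251, 330]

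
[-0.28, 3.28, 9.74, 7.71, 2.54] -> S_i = Random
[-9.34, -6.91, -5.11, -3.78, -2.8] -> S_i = -9.34*0.74^i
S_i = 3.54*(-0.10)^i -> [3.54, -0.35, 0.04, -0.0, 0.0]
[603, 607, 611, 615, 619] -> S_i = 603 + 4*i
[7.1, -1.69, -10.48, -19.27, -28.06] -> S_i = 7.10 + -8.79*i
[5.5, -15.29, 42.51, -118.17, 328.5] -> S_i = 5.50*(-2.78)^i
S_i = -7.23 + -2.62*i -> [-7.23, -9.85, -12.47, -15.09, -17.71]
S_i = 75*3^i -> [75, 225, 675, 2025, 6075]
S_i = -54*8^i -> [-54, -432, -3456, -27648, -221184]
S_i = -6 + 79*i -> [-6, 73, 152, 231, 310]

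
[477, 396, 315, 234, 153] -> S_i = 477 + -81*i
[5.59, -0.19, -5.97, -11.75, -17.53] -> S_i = 5.59 + -5.78*i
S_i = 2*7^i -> [2, 14, 98, 686, 4802]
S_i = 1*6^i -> [1, 6, 36, 216, 1296]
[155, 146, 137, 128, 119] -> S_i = 155 + -9*i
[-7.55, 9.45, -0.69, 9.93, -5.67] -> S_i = Random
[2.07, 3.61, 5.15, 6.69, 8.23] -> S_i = 2.07 + 1.54*i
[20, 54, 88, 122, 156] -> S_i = 20 + 34*i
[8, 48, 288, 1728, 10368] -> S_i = 8*6^i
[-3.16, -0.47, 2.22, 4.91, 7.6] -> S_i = -3.16 + 2.69*i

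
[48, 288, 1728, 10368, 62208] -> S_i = 48*6^i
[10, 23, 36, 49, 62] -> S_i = 10 + 13*i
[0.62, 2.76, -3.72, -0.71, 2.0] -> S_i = Random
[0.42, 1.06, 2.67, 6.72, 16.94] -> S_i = 0.42*2.52^i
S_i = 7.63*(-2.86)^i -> [7.63, -21.82, 62.41, -178.49, 510.49]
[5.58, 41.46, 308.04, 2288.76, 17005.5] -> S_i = 5.58*7.43^i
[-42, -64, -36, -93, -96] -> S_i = Random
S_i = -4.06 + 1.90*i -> [-4.06, -2.16, -0.26, 1.64, 3.54]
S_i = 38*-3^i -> [38, -114, 342, -1026, 3078]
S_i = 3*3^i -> [3, 9, 27, 81, 243]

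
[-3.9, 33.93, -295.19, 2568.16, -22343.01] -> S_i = -3.90*(-8.70)^i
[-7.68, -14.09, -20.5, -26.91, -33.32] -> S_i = -7.68 + -6.41*i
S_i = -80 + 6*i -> [-80, -74, -68, -62, -56]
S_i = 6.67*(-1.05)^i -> [6.67, -7.0, 7.35, -7.72, 8.11]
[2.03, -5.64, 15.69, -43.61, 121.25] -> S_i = 2.03*(-2.78)^i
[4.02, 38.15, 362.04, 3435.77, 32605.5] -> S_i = 4.02*9.49^i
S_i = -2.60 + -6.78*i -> [-2.6, -9.38, -16.16, -22.94, -29.72]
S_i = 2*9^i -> [2, 18, 162, 1458, 13122]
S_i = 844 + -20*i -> [844, 824, 804, 784, 764]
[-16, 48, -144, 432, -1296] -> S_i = -16*-3^i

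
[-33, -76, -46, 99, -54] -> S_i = Random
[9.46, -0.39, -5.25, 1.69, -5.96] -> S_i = Random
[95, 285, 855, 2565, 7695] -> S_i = 95*3^i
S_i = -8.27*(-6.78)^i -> [-8.27, 56.07, -380.16, 2577.48, -17475.29]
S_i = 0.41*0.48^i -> [0.41, 0.2, 0.09, 0.05, 0.02]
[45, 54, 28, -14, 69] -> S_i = Random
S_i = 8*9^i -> [8, 72, 648, 5832, 52488]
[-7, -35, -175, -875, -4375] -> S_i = -7*5^i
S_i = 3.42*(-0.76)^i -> [3.42, -2.6, 1.98, -1.5, 1.14]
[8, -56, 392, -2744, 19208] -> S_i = 8*-7^i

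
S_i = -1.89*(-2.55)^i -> [-1.89, 4.82, -12.29, 31.34, -79.91]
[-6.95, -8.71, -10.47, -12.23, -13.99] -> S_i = -6.95 + -1.76*i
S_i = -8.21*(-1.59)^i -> [-8.21, 13.05, -20.76, 33.0, -52.47]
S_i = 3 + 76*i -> [3, 79, 155, 231, 307]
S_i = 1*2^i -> [1, 2, 4, 8, 16]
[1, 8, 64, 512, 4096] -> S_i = 1*8^i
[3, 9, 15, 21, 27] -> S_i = 3 + 6*i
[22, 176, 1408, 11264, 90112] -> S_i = 22*8^i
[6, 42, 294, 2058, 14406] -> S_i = 6*7^i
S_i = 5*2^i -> [5, 10, 20, 40, 80]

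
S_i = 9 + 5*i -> [9, 14, 19, 24, 29]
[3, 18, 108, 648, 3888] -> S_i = 3*6^i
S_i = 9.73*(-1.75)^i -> [9.73, -17.03, 29.8, -52.15, 91.26]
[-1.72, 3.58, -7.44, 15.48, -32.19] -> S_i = -1.72*(-2.08)^i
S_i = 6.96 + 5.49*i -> [6.96, 12.45, 17.94, 23.43, 28.92]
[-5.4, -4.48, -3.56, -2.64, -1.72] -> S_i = -5.40 + 0.92*i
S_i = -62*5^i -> [-62, -310, -1550, -7750, -38750]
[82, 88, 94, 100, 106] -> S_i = 82 + 6*i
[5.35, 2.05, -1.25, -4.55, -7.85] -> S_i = 5.35 + -3.30*i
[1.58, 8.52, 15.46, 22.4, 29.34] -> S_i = 1.58 + 6.94*i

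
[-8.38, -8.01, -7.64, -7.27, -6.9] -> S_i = -8.38 + 0.37*i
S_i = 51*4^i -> [51, 204, 816, 3264, 13056]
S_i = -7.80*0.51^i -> [-7.8, -3.98, -2.03, -1.03, -0.53]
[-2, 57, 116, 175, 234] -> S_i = -2 + 59*i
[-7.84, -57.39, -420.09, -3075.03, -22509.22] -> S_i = -7.84*7.32^i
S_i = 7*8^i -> [7, 56, 448, 3584, 28672]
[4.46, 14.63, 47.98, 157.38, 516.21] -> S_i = 4.46*3.28^i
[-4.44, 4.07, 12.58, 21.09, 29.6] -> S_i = -4.44 + 8.51*i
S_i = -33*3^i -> [-33, -99, -297, -891, -2673]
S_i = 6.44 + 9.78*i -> [6.44, 16.22, 26.0, 35.78, 45.56]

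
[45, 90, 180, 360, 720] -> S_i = 45*2^i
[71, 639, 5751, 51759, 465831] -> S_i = 71*9^i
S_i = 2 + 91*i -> [2, 93, 184, 275, 366]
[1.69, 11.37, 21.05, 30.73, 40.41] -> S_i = 1.69 + 9.68*i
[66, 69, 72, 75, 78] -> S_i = 66 + 3*i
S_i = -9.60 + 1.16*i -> [-9.6, -8.44, -7.28, -6.12, -4.96]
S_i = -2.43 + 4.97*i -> [-2.43, 2.54, 7.51, 12.48, 17.45]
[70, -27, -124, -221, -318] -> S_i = 70 + -97*i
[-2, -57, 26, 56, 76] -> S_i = Random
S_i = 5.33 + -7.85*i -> [5.33, -2.52, -10.37, -18.22, -26.07]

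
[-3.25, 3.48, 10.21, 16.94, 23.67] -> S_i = -3.25 + 6.73*i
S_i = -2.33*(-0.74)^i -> [-2.33, 1.72, -1.28, 0.94, -0.7]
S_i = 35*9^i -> [35, 315, 2835, 25515, 229635]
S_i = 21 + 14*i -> [21, 35, 49, 63, 77]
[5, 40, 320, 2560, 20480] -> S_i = 5*8^i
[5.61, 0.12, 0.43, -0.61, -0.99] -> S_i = Random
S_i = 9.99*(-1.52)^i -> [9.99, -15.18, 23.08, -35.08, 53.33]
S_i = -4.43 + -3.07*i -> [-4.43, -7.5, -10.57, -13.64, -16.71]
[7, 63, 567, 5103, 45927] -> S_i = 7*9^i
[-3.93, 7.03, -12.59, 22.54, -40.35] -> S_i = -3.93*(-1.79)^i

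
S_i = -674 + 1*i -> [-674, -673, -672, -671, -670]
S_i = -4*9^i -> [-4, -36, -324, -2916, -26244]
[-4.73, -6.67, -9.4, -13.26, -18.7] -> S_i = -4.73*1.41^i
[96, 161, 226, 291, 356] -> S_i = 96 + 65*i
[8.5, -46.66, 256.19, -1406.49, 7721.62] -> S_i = 8.50*(-5.49)^i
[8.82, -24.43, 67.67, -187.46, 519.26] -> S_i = 8.82*(-2.77)^i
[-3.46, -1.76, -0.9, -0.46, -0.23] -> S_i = -3.46*0.51^i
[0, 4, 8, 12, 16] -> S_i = 0 + 4*i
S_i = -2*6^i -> [-2, -12, -72, -432, -2592]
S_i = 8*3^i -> [8, 24, 72, 216, 648]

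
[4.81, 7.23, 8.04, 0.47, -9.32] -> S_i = Random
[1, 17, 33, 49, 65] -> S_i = 1 + 16*i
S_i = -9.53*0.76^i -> [-9.53, -7.24, -5.5, -4.18, -3.18]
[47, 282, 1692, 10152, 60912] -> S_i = 47*6^i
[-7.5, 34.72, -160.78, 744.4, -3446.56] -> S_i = -7.50*(-4.63)^i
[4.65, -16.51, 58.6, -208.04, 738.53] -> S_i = 4.65*(-3.55)^i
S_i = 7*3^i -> [7, 21, 63, 189, 567]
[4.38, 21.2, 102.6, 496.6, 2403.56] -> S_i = 4.38*4.84^i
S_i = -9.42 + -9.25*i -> [-9.42, -18.67, -27.92, -37.17, -46.42]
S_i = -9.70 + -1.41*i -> [-9.7, -11.11, -12.52, -13.93, -15.34]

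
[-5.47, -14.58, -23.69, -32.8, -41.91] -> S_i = -5.47 + -9.11*i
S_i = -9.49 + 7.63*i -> [-9.49, -1.86, 5.77, 13.4, 21.03]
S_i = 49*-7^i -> [49, -343, 2401, -16807, 117649]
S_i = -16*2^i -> [-16, -32, -64, -128, -256]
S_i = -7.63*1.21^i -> [-7.63, -9.23, -11.17, -13.52, -16.36]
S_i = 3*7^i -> [3, 21, 147, 1029, 7203]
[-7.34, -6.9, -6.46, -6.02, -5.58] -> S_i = -7.34 + 0.44*i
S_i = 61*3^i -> [61, 183, 549, 1647, 4941]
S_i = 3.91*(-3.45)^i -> [3.91, -13.49, 46.54, -160.56, 553.93]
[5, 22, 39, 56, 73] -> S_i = 5 + 17*i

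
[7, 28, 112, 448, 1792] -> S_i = 7*4^i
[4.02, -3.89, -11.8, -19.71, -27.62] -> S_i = 4.02 + -7.91*i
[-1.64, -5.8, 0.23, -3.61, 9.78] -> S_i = Random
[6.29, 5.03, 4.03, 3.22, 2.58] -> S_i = 6.29*0.80^i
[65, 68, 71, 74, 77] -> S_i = 65 + 3*i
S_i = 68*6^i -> [68, 408, 2448, 14688, 88128]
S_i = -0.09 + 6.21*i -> [-0.09, 6.12, 12.33, 18.54, 24.75]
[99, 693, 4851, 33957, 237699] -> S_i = 99*7^i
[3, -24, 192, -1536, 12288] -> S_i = 3*-8^i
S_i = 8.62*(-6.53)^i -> [8.62, -56.29, 367.56, -2400.2, 15673.28]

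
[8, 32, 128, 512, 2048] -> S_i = 8*4^i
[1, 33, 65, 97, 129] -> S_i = 1 + 32*i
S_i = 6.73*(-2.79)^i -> [6.73, -18.78, 52.39, -146.16, 407.79]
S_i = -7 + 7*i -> [-7, 0, 7, 14, 21]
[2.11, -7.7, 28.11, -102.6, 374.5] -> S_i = 2.11*(-3.65)^i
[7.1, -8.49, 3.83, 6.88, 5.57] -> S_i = Random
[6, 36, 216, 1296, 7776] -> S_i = 6*6^i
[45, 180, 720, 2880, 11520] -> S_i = 45*4^i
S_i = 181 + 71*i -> [181, 252, 323, 394, 465]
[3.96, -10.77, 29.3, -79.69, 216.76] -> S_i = 3.96*(-2.72)^i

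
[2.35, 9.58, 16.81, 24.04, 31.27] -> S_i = 2.35 + 7.23*i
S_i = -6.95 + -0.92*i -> [-6.95, -7.87, -8.79, -9.71, -10.63]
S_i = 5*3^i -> [5, 15, 45, 135, 405]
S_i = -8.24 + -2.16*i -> [-8.24, -10.4, -12.56, -14.72, -16.88]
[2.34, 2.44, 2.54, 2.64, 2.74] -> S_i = 2.34 + 0.10*i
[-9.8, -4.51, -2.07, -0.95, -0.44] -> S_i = -9.80*0.46^i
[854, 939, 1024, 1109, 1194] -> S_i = 854 + 85*i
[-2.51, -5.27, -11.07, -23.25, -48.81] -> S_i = -2.51*2.10^i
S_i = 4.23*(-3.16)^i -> [4.23, -13.37, 42.24, -133.48, 421.78]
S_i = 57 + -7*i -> [57, 50, 43, 36, 29]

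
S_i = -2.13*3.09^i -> [-2.13, -6.58, -20.34, -62.84, -194.18]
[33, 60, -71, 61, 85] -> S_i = Random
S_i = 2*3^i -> [2, 6, 18, 54, 162]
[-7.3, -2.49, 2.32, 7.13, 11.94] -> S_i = -7.30 + 4.81*i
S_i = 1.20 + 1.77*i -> [1.2, 2.97, 4.74, 6.51, 8.28]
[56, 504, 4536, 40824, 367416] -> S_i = 56*9^i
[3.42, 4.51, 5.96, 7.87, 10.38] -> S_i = 3.42*1.32^i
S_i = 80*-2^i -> [80, -160, 320, -640, 1280]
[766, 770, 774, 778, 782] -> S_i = 766 + 4*i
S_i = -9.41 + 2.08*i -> [-9.41, -7.33, -5.25, -3.17, -1.09]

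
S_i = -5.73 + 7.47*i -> [-5.73, 1.74, 9.21, 16.68, 24.15]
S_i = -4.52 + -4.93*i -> [-4.52, -9.45, -14.38, -19.31, -24.24]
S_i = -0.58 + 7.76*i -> [-0.58, 7.18, 14.94, 22.7, 30.46]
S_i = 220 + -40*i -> [220, 180, 140, 100, 60]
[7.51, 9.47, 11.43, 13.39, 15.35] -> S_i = 7.51 + 1.96*i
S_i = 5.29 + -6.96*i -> [5.29, -1.67, -8.63, -15.59, -22.55]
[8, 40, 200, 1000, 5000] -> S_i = 8*5^i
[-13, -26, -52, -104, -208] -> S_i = -13*2^i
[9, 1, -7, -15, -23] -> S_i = 9 + -8*i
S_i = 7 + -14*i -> [7, -7, -21, -35, -49]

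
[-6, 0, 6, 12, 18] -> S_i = -6 + 6*i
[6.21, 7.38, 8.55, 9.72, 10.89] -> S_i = 6.21 + 1.17*i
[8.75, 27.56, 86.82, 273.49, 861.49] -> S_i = 8.75*3.15^i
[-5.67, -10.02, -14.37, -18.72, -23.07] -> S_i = -5.67 + -4.35*i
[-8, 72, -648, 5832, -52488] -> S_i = -8*-9^i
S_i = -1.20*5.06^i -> [-1.2, -6.07, -30.72, -155.47, -786.65]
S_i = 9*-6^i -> [9, -54, 324, -1944, 11664]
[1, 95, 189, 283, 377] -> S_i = 1 + 94*i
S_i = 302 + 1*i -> [302, 303, 304, 305, 306]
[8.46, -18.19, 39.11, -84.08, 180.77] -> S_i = 8.46*(-2.15)^i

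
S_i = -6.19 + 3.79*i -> [-6.19, -2.4, 1.39, 5.18, 8.97]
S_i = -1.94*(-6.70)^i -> [-1.94, 13.0, -87.09, 583.48, -3909.32]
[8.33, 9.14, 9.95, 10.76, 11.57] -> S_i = 8.33 + 0.81*i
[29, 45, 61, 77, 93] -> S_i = 29 + 16*i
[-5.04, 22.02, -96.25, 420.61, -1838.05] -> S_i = -5.04*(-4.37)^i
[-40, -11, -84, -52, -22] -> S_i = Random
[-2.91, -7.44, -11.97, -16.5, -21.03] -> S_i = -2.91 + -4.53*i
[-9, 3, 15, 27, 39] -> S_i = -9 + 12*i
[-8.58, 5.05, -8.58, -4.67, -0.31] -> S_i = Random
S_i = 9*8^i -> [9, 72, 576, 4608, 36864]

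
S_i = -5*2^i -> [-5, -10, -20, -40, -80]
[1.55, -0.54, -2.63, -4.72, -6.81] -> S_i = 1.55 + -2.09*i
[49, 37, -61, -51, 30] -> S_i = Random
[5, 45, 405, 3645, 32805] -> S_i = 5*9^i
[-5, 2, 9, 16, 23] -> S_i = -5 + 7*i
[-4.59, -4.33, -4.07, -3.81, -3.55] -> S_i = -4.59 + 0.26*i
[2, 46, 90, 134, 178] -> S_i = 2 + 44*i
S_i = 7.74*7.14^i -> [7.74, 55.26, 394.58, 2817.32, 20115.64]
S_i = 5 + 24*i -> [5, 29, 53, 77, 101]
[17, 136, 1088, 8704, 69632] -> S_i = 17*8^i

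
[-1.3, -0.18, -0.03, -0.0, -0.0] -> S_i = -1.30*0.14^i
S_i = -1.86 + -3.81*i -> [-1.86, -5.67, -9.48, -13.29, -17.1]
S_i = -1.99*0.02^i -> [-1.99, -0.04, -0.0, -0.0, -0.0]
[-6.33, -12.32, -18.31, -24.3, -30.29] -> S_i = -6.33 + -5.99*i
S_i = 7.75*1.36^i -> [7.75, 10.54, 14.33, 19.49, 26.51]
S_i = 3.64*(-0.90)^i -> [3.64, -3.28, 2.95, -2.65, 2.39]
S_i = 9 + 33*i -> [9, 42, 75, 108, 141]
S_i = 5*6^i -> [5, 30, 180, 1080, 6480]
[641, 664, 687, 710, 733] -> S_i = 641 + 23*i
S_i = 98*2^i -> [98, 196, 392, 784, 1568]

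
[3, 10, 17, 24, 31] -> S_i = 3 + 7*i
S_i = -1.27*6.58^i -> [-1.27, -8.36, -54.99, -361.81, -2380.71]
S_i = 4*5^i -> [4, 20, 100, 500, 2500]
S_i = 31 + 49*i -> [31, 80, 129, 178, 227]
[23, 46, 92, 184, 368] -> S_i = 23*2^i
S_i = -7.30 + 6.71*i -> [-7.3, -0.59, 6.12, 12.83, 19.54]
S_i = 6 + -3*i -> [6, 3, 0, -3, -6]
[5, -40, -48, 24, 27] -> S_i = Random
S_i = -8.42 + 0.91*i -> [-8.42, -7.51, -6.6, -5.69, -4.78]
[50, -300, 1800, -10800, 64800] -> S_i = 50*-6^i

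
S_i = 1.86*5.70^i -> [1.86, 10.6, 60.43, 344.46, 1963.42]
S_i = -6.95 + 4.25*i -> [-6.95, -2.7, 1.55, 5.8, 10.05]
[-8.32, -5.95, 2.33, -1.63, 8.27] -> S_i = Random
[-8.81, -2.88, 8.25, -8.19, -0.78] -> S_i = Random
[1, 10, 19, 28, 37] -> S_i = 1 + 9*i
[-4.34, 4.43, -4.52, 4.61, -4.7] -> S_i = -4.34*(-1.02)^i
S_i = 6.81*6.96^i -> [6.81, 47.4, 329.89, 2296.02, 15980.27]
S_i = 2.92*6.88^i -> [2.92, 20.09, 138.22, 950.93, 6542.39]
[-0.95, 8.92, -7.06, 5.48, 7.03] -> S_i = Random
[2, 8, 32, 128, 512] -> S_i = 2*4^i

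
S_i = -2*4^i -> [-2, -8, -32, -128, -512]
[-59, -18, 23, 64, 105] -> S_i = -59 + 41*i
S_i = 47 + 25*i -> [47, 72, 97, 122, 147]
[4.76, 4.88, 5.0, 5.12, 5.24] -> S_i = 4.76 + 0.12*i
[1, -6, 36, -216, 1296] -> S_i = 1*-6^i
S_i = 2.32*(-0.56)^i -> [2.32, -1.3, 0.73, -0.41, 0.23]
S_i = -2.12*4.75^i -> [-2.12, -10.07, -47.83, -227.2, -1079.22]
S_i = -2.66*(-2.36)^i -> [-2.66, 6.28, -14.82, 34.96, -82.51]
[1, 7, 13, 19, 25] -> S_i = 1 + 6*i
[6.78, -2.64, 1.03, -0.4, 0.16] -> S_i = 6.78*(-0.39)^i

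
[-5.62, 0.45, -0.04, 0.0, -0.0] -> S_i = -5.62*(-0.08)^i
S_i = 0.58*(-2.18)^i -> [0.58, -1.26, 2.76, -6.01, 13.1]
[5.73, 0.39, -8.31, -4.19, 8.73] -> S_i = Random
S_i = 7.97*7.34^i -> [7.97, 58.5, 429.39, 3151.71, 23133.56]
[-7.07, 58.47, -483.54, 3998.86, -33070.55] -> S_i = -7.07*(-8.27)^i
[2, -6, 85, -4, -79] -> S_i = Random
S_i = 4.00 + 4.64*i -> [4.0, 8.64, 13.28, 17.92, 22.56]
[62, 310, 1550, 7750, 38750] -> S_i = 62*5^i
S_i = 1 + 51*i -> [1, 52, 103, 154, 205]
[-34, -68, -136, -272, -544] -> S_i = -34*2^i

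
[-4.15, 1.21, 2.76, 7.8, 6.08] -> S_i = Random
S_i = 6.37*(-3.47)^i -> [6.37, -22.1, 76.7, -266.15, 923.54]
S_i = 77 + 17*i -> [77, 94, 111, 128, 145]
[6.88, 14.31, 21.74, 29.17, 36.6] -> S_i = 6.88 + 7.43*i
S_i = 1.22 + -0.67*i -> [1.22, 0.55, -0.12, -0.79, -1.46]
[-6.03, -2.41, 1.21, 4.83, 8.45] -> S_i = -6.03 + 3.62*i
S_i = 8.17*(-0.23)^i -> [8.17, -1.88, 0.43, -0.1, 0.02]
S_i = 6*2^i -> [6, 12, 24, 48, 96]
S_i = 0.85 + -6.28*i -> [0.85, -5.43, -11.71, -17.99, -24.27]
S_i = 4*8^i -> [4, 32, 256, 2048, 16384]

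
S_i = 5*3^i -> [5, 15, 45, 135, 405]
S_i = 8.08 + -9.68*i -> [8.08, -1.6, -11.28, -20.96, -30.64]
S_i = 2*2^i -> [2, 4, 8, 16, 32]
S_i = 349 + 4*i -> [349, 353, 357, 361, 365]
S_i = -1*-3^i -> [-1, 3, -9, 27, -81]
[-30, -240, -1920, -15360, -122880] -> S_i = -30*8^i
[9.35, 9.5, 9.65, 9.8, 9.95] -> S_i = 9.35 + 0.15*i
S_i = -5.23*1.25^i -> [-5.23, -6.54, -8.17, -10.21, -12.77]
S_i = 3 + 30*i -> [3, 33, 63, 93, 123]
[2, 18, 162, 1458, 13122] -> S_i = 2*9^i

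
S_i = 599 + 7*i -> [599, 606, 613, 620, 627]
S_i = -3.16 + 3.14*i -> [-3.16, -0.02, 3.12, 6.26, 9.4]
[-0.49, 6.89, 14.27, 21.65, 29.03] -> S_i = -0.49 + 7.38*i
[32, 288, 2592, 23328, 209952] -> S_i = 32*9^i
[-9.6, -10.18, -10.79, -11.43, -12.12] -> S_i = -9.60*1.06^i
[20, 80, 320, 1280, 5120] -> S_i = 20*4^i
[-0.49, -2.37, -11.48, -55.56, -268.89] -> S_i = -0.49*4.84^i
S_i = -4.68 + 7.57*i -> [-4.68, 2.89, 10.46, 18.03, 25.6]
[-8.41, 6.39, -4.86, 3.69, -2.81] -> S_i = -8.41*(-0.76)^i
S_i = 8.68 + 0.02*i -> [8.68, 8.7, 8.72, 8.74, 8.76]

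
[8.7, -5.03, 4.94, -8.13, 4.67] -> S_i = Random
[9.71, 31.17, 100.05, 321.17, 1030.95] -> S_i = 9.71*3.21^i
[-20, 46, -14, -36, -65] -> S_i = Random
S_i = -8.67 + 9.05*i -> [-8.67, 0.38, 9.43, 18.48, 27.53]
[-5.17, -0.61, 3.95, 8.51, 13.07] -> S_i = -5.17 + 4.56*i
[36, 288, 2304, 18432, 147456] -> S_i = 36*8^i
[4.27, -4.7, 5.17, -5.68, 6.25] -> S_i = 4.27*(-1.10)^i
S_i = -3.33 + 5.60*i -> [-3.33, 2.27, 7.87, 13.47, 19.07]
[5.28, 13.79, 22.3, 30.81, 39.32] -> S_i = 5.28 + 8.51*i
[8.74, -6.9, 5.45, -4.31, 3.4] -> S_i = 8.74*(-0.79)^i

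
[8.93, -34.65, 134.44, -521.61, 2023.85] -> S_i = 8.93*(-3.88)^i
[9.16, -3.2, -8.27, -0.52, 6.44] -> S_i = Random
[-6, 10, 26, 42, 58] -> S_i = -6 + 16*i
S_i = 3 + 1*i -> [3, 4, 5, 6, 7]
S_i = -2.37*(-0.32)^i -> [-2.37, 0.76, -0.24, 0.08, -0.02]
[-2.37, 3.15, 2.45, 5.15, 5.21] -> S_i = Random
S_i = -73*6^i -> [-73, -438, -2628, -15768, -94608]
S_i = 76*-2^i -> [76, -152, 304, -608, 1216]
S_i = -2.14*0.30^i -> [-2.14, -0.64, -0.19, -0.06, -0.02]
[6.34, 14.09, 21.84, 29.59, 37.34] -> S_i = 6.34 + 7.75*i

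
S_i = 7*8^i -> [7, 56, 448, 3584, 28672]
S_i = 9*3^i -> [9, 27, 81, 243, 729]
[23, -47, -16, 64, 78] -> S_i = Random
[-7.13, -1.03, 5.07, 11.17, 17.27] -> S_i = -7.13 + 6.10*i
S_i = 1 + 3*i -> [1, 4, 7, 10, 13]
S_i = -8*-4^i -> [-8, 32, -128, 512, -2048]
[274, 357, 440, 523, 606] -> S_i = 274 + 83*i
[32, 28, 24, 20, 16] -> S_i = 32 + -4*i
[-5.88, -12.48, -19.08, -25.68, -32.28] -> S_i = -5.88 + -6.60*i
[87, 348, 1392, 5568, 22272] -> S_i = 87*4^i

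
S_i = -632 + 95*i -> [-632, -537, -442, -347, -252]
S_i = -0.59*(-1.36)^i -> [-0.59, 0.8, -1.09, 1.48, -2.02]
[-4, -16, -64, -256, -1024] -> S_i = -4*4^i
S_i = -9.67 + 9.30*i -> [-9.67, -0.37, 8.93, 18.23, 27.53]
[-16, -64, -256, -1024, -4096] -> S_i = -16*4^i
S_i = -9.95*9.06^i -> [-9.95, -90.15, -816.73, -7399.59, -67040.29]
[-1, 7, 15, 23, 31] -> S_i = -1 + 8*i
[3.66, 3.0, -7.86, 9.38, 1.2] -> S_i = Random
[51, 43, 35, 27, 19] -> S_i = 51 + -8*i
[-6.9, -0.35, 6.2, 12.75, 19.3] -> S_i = -6.90 + 6.55*i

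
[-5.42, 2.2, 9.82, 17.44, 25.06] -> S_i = -5.42 + 7.62*i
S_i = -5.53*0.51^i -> [-5.53, -2.82, -1.44, -0.73, -0.37]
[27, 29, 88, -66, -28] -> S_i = Random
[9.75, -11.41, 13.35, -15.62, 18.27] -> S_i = 9.75*(-1.17)^i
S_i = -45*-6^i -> [-45, 270, -1620, 9720, -58320]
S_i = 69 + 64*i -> [69, 133, 197, 261, 325]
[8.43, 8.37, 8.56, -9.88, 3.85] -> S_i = Random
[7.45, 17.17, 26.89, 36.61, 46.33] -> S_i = 7.45 + 9.72*i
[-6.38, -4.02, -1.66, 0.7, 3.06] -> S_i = -6.38 + 2.36*i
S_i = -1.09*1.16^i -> [-1.09, -1.26, -1.47, -1.7, -1.97]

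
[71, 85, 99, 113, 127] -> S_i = 71 + 14*i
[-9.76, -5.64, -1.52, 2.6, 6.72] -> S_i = -9.76 + 4.12*i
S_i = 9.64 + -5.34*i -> [9.64, 4.3, -1.04, -6.38, -11.72]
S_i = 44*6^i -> [44, 264, 1584, 9504, 57024]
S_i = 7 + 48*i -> [7, 55, 103, 151, 199]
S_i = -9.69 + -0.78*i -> [-9.69, -10.47, -11.25, -12.03, -12.81]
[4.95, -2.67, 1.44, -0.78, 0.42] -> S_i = 4.95*(-0.54)^i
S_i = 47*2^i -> [47, 94, 188, 376, 752]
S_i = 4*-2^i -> [4, -8, 16, -32, 64]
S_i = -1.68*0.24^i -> [-1.68, -0.4, -0.1, -0.02, -0.01]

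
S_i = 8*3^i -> [8, 24, 72, 216, 648]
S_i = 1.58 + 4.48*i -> [1.58, 6.06, 10.54, 15.02, 19.5]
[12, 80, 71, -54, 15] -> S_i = Random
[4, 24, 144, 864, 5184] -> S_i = 4*6^i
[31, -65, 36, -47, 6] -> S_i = Random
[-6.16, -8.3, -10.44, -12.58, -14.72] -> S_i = -6.16 + -2.14*i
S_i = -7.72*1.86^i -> [-7.72, -14.36, -26.71, -49.68, -92.4]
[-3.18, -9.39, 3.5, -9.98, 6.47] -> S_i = Random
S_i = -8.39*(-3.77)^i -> [-8.39, 31.63, -119.25, 449.56, -1694.83]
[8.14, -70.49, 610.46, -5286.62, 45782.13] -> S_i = 8.14*(-8.66)^i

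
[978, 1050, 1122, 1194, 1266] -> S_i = 978 + 72*i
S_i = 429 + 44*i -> [429, 473, 517, 561, 605]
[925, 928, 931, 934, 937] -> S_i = 925 + 3*i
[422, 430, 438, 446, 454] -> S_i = 422 + 8*i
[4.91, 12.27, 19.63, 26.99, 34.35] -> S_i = 4.91 + 7.36*i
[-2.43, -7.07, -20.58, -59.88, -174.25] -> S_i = -2.43*2.91^i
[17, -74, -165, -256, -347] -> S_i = 17 + -91*i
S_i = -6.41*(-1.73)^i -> [-6.41, 11.09, -19.18, 33.19, -57.42]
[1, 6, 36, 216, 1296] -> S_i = 1*6^i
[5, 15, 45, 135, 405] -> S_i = 5*3^i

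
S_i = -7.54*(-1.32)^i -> [-7.54, 9.95, -13.14, 17.34, -22.89]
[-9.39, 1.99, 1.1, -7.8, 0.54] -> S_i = Random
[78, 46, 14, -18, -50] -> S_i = 78 + -32*i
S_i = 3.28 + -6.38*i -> [3.28, -3.1, -9.48, -15.86, -22.24]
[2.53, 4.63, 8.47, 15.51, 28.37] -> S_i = 2.53*1.83^i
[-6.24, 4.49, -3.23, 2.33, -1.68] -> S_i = -6.24*(-0.72)^i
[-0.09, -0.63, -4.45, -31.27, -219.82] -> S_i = -0.09*7.03^i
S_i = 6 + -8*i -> [6, -2, -10, -18, -26]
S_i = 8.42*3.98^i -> [8.42, 33.51, 133.38, 530.84, 2112.73]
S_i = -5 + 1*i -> [-5, -4, -3, -2, -1]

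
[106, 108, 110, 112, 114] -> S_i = 106 + 2*i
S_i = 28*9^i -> [28, 252, 2268, 20412, 183708]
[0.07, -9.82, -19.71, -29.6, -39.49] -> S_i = 0.07 + -9.89*i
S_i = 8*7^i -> [8, 56, 392, 2744, 19208]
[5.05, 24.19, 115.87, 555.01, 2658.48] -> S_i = 5.05*4.79^i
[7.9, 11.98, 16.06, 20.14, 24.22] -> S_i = 7.90 + 4.08*i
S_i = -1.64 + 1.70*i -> [-1.64, 0.06, 1.76, 3.46, 5.16]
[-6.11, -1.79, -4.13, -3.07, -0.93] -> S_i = Random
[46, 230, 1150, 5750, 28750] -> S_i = 46*5^i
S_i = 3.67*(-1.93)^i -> [3.67, -7.08, 13.67, -26.38, 50.92]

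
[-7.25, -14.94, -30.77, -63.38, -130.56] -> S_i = -7.25*2.06^i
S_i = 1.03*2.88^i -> [1.03, 2.97, 8.54, 24.6, 70.86]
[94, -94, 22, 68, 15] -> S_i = Random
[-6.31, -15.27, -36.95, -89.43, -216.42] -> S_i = -6.31*2.42^i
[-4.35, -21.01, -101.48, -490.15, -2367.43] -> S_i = -4.35*4.83^i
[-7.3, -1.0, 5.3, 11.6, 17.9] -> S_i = -7.30 + 6.30*i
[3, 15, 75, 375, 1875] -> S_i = 3*5^i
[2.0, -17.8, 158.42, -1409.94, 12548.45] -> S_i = 2.00*(-8.90)^i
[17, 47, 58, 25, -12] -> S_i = Random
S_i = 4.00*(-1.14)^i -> [4.0, -4.56, 5.2, -5.93, 6.76]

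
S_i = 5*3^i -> [5, 15, 45, 135, 405]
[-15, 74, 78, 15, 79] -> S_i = Random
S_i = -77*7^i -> [-77, -539, -3773, -26411, -184877]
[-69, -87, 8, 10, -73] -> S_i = Random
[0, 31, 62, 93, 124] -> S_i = 0 + 31*i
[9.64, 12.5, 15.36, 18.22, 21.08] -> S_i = 9.64 + 2.86*i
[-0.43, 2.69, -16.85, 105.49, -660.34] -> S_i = -0.43*(-6.26)^i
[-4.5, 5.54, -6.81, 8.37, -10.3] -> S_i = -4.50*(-1.23)^i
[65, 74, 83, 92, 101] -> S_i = 65 + 9*i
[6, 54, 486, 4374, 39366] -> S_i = 6*9^i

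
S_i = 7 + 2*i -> [7, 9, 11, 13, 15]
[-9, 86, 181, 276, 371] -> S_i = -9 + 95*i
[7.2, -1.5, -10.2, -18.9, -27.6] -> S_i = 7.20 + -8.70*i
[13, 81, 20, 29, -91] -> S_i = Random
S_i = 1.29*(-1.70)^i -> [1.29, -2.19, 3.73, -6.34, 10.77]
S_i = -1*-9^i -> [-1, 9, -81, 729, -6561]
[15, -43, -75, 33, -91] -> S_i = Random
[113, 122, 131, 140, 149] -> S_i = 113 + 9*i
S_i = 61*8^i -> [61, 488, 3904, 31232, 249856]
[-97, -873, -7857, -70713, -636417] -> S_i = -97*9^i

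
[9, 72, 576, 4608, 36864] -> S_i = 9*8^i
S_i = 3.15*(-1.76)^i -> [3.15, -5.54, 9.76, -17.17, 30.22]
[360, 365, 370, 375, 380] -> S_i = 360 + 5*i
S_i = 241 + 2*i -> [241, 243, 245, 247, 249]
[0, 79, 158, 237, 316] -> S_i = 0 + 79*i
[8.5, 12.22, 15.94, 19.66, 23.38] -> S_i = 8.50 + 3.72*i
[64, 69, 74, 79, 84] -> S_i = 64 + 5*i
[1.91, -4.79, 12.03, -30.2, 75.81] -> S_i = 1.91*(-2.51)^i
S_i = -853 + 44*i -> [-853, -809, -765, -721, -677]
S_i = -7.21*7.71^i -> [-7.21, -55.59, -428.59, -3304.44, -25477.26]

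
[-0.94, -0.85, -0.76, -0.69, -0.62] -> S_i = -0.94*0.90^i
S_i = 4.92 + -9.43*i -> [4.92, -4.51, -13.94, -23.37, -32.8]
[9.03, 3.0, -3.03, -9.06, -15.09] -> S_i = 9.03 + -6.03*i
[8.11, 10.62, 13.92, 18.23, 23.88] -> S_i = 8.11*1.31^i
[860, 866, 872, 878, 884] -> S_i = 860 + 6*i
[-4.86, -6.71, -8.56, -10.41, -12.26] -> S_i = -4.86 + -1.85*i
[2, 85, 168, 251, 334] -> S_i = 2 + 83*i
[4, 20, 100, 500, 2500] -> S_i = 4*5^i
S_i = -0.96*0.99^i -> [-0.96, -0.95, -0.94, -0.93, -0.92]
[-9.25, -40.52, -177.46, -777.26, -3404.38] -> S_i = -9.25*4.38^i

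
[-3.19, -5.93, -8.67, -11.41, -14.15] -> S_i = -3.19 + -2.74*i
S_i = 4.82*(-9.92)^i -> [4.82, -47.81, 474.32, -4705.24, 46676.01]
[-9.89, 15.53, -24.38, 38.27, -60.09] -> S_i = -9.89*(-1.57)^i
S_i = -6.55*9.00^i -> [-6.55, -58.95, -530.55, -4774.95, -42974.55]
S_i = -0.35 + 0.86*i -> [-0.35, 0.51, 1.37, 2.23, 3.09]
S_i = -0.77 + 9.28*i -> [-0.77, 8.51, 17.79, 27.07, 36.35]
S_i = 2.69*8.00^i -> [2.69, 21.52, 172.16, 1377.28, 11018.24]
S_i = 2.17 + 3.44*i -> [2.17, 5.61, 9.05, 12.49, 15.93]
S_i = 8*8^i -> [8, 64, 512, 4096, 32768]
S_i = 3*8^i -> [3, 24, 192, 1536, 12288]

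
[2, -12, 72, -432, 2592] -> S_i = 2*-6^i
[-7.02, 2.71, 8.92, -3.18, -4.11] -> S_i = Random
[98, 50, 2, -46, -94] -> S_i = 98 + -48*i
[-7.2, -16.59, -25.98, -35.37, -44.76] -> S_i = -7.20 + -9.39*i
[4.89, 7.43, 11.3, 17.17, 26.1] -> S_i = 4.89*1.52^i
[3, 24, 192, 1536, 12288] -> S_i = 3*8^i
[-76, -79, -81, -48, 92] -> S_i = Random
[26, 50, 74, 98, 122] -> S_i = 26 + 24*i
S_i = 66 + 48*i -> [66, 114, 162, 210, 258]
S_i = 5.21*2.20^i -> [5.21, 11.46, 25.22, 55.48, 122.05]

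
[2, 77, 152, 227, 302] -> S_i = 2 + 75*i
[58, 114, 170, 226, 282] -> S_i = 58 + 56*i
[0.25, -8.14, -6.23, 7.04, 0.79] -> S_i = Random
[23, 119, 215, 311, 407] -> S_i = 23 + 96*i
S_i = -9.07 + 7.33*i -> [-9.07, -1.74, 5.59, 12.92, 20.25]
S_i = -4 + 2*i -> [-4, -2, 0, 2, 4]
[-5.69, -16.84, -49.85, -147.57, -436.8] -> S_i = -5.69*2.96^i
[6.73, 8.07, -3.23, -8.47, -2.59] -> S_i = Random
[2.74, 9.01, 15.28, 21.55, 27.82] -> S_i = 2.74 + 6.27*i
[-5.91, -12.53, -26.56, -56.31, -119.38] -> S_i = -5.91*2.12^i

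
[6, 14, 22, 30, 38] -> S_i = 6 + 8*i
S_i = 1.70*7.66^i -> [1.7, 13.02, 99.75, 764.07, 5852.8]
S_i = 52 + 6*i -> [52, 58, 64, 70, 76]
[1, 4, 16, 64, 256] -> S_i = 1*4^i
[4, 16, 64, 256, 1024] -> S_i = 4*4^i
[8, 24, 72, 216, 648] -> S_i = 8*3^i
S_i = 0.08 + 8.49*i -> [0.08, 8.57, 17.06, 25.55, 34.04]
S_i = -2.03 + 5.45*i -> [-2.03, 3.42, 8.87, 14.32, 19.77]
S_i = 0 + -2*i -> [0, -2, -4, -6, -8]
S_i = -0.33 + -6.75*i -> [-0.33, -7.08, -13.83, -20.58, -27.33]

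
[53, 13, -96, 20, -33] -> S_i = Random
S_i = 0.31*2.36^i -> [0.31, 0.73, 1.73, 4.07, 9.62]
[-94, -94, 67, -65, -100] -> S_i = Random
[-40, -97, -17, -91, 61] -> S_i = Random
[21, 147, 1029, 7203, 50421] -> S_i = 21*7^i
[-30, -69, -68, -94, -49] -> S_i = Random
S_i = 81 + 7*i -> [81, 88, 95, 102, 109]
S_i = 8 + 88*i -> [8, 96, 184, 272, 360]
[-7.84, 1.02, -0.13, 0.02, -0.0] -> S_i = -7.84*(-0.13)^i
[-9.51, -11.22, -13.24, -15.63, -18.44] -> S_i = -9.51*1.18^i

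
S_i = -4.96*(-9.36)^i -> [-4.96, 46.43, -434.54, 4067.33, -38070.19]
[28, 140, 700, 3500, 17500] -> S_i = 28*5^i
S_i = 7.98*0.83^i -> [7.98, 6.62, 5.5, 4.56, 3.79]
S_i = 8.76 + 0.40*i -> [8.76, 9.16, 9.56, 9.96, 10.36]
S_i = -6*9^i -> [-6, -54, -486, -4374, -39366]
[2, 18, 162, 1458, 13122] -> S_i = 2*9^i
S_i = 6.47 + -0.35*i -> [6.47, 6.12, 5.77, 5.42, 5.07]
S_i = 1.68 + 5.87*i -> [1.68, 7.55, 13.42, 19.29, 25.16]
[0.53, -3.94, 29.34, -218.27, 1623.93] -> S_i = 0.53*(-7.44)^i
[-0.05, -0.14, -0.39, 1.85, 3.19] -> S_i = Random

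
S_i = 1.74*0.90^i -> [1.74, 1.57, 1.41, 1.27, 1.14]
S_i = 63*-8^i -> [63, -504, 4032, -32256, 258048]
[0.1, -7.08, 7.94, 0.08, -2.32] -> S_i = Random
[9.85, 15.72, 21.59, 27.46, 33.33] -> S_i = 9.85 + 5.87*i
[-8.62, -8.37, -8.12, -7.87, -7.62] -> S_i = -8.62 + 0.25*i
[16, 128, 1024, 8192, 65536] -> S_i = 16*8^i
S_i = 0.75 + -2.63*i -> [0.75, -1.88, -4.51, -7.14, -9.77]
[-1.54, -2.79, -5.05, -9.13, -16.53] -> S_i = -1.54*1.81^i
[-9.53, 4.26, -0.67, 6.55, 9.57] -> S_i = Random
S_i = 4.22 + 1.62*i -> [4.22, 5.84, 7.46, 9.08, 10.7]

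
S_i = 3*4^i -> [3, 12, 48, 192, 768]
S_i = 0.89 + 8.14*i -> [0.89, 9.03, 17.17, 25.31, 33.45]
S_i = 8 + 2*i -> [8, 10, 12, 14, 16]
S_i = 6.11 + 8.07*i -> [6.11, 14.18, 22.25, 30.32, 38.39]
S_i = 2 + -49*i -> [2, -47, -96, -145, -194]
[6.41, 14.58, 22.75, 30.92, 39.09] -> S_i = 6.41 + 8.17*i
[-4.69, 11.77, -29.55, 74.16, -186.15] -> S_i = -4.69*(-2.51)^i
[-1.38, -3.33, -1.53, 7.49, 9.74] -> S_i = Random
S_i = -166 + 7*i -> [-166, -159, -152, -145, -138]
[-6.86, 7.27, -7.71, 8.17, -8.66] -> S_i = -6.86*(-1.06)^i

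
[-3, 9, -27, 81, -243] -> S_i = -3*-3^i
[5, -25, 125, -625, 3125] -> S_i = 5*-5^i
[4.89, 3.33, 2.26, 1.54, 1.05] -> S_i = 4.89*0.68^i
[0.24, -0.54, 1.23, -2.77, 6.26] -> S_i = 0.24*(-2.26)^i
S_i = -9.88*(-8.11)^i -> [-9.88, 80.13, -649.83, 5270.11, -42740.58]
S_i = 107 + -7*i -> [107, 100, 93, 86, 79]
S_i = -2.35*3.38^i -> [-2.35, -7.94, -26.85, -90.74, -306.71]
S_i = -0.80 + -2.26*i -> [-0.8, -3.06, -5.32, -7.58, -9.84]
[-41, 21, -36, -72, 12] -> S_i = Random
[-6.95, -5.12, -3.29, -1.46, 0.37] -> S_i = -6.95 + 1.83*i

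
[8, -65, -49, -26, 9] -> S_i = Random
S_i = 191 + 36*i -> [191, 227, 263, 299, 335]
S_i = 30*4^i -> [30, 120, 480, 1920, 7680]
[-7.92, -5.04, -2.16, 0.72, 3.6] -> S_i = -7.92 + 2.88*i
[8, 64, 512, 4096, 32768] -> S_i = 8*8^i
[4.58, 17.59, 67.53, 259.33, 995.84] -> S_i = 4.58*3.84^i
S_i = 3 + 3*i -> [3, 6, 9, 12, 15]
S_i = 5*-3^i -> [5, -15, 45, -135, 405]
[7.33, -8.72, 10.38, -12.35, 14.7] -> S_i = 7.33*(-1.19)^i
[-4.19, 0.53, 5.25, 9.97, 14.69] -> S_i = -4.19 + 4.72*i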